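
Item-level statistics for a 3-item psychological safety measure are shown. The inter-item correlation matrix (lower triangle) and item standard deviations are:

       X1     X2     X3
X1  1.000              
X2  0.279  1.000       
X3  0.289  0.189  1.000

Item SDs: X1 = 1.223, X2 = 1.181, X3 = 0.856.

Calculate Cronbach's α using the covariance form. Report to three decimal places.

Σσ²ᵢ = 1.223² + 1.181² + 0.856² = 3.6232
Covariances σ_ij = r_ij · s_i · s_j:
  σ(X1,X2) = 0.279 × 1.223 × 1.181 = 0.4030
  σ(X1,X3) = 0.289 × 1.223 × 0.856 = 0.3026
  σ(X2,X3) = 0.189 × 1.181 × 0.856 = 0.1911
σ²_T = Σσ²ᵢ + 2·Σσ_ij = 3.6232 + 2 × 0.8967 = 5.4166
α = (3/2)·(1 − 3.6232/5.4166) = 0.497

α = 0.497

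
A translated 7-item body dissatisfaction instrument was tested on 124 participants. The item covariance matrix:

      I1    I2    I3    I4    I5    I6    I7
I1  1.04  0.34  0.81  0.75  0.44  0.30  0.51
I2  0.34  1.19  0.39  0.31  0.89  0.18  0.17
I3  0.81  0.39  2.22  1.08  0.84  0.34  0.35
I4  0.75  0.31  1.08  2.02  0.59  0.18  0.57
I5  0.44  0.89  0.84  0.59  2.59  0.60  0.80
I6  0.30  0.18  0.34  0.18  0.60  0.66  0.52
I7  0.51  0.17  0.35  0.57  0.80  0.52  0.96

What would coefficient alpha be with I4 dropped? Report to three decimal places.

Remaining items: I1, I2, I3, I5, I6, I7 (k = 6).
Σσ²ᵢ = 1.04 + 1.19 + 2.22 + 2.59 + 0.66 + 0.96 = 8.66
Var(T) = 8.66 + 2 × 7.48 = 23.62
α (item deleted) = (6/5)·(1 − 8.66/23.62) = 0.760

α = 0.760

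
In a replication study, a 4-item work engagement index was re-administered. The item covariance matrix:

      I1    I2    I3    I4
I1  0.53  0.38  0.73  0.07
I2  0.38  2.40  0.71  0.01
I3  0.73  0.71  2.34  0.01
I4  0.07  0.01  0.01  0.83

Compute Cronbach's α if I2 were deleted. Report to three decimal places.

Remaining items: I1, I3, I4 (k = 3).
sum of item variances = 0.53 + 2.34 + 0.83 = 3.70
σ²_T = 3.70 + 2 × 0.81 = 5.32
α (item deleted) = (3/2)·(1 − 3.70/5.32) = 0.457

Cronbach's α = 0.457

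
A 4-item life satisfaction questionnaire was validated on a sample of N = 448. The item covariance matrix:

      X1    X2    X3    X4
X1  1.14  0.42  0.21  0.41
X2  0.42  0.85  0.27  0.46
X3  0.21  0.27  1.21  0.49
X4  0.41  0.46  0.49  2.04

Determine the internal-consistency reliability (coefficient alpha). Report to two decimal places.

ΣVar(i) = 1.14 + 0.85 + 1.21 + 2.04 = 5.24
Sum of the distinct covariances = 2.26
total variance = 5.24 + 2 × 2.26 = 9.76
α = (k/(k−1))·(1 − ΣVar(i)/total variance) = (4/3)·(1 − 5.24/9.76) = 0.62

coefficient alpha = 0.62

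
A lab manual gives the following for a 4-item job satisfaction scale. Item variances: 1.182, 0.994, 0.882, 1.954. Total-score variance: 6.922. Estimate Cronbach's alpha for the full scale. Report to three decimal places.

α = 0.368

ΣVar(i) = 1.182 + 0.994 + 0.882 + 1.954 = 5.012
α = (k/(k−1))·(1 − ΣVar(i)/total variance) = (4/3)·(1 − 5.012/6.922) = 0.368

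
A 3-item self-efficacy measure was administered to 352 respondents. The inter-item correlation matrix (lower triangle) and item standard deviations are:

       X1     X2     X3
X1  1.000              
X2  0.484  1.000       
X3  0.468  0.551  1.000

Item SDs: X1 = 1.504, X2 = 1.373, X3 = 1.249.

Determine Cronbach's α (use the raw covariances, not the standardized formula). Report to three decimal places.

Σσ²ᵢ = 1.504² + 1.373² + 1.249² = 5.7071
Covariances σ_ij = r_ij · s_i · s_j:
  σ(X1,X2) = 0.484 × 1.504 × 1.373 = 0.9995
  σ(X1,X3) = 0.468 × 1.504 × 1.249 = 0.8791
  σ(X2,X3) = 0.551 × 1.373 × 1.249 = 0.9449
σ²_T = Σσ²ᵢ + 2·Σσ_ij = 5.7071 + 2 × 2.8235 = 11.3541
α = (3/2)·(1 − 5.7071/11.3541) = 0.746

Cronbach's α = 0.746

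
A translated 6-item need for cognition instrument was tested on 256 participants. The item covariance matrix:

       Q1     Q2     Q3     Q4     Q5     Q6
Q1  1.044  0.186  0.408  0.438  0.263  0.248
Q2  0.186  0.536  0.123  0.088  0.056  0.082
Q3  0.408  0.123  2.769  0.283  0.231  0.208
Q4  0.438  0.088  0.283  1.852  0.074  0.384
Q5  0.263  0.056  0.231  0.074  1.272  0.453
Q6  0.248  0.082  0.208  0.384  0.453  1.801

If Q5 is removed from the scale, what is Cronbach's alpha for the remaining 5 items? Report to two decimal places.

Remaining items: Q1, Q2, Q3, Q4, Q6 (k = 5).
ΣVar(i) = 1.044 + 0.536 + 2.769 + 1.852 + 1.801 = 8.002
σ²_total = 8.002 + 2 × 2.448 = 12.898
α (item deleted) = (5/4)·(1 − 8.002/12.898) = 0.47

Cronbach's alpha = 0.47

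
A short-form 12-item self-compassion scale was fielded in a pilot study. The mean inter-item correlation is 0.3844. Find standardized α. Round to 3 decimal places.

standardized α = 0.882

Standardized α = k·r̄ / (1 + (k−1)·r̄) = 12 × 0.3844 / (1 + 11 × 0.3844)
  = 4.6128 / 5.2284 = 0.882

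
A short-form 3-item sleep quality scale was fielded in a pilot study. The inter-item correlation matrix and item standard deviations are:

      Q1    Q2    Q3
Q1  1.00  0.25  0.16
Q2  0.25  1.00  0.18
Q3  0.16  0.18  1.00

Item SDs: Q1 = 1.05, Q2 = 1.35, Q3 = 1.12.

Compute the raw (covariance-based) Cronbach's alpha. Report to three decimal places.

Cronbach's alpha = 0.421

Σσ²ᵢ = 1.05² + 1.35² + 1.12² = 4.1794
Covariances σ_ij = r_ij · s_i · s_j:
  σ(Q1,Q2) = 0.25 × 1.05 × 1.35 = 0.3544
  σ(Q1,Q3) = 0.16 × 1.05 × 1.12 = 0.1882
  σ(Q2,Q3) = 0.18 × 1.35 × 1.12 = 0.2722
σ²_T = Σσ²ᵢ + 2·Σσ_ij = 4.1794 + 2 × 0.8148 = 5.8090
α = (3/2)·(1 − 4.1794/5.8090) = 0.421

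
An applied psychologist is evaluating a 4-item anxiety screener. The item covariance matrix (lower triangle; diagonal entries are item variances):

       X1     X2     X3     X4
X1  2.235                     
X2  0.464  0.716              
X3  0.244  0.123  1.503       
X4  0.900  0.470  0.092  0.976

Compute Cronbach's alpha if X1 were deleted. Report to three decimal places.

Remaining items: X2, X3, X4 (k = 3).
Σσ²ᵢ = 0.716 + 1.503 + 0.976 = 3.195
σ²_total = 3.195 + 2 × 0.685 = 4.565
α (item deleted) = (3/2)·(1 − 3.195/4.565) = 0.450

Cronbach's alpha = 0.450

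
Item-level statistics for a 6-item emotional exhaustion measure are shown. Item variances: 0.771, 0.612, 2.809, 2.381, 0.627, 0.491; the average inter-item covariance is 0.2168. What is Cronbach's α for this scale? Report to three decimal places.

Cronbach's α = 0.550

ΣVar(i) = 0.771 + 0.612 + 2.809 + 2.381 + 0.627 + 0.491 = 7.691
Sum of the 15 distinct covariances = 15 × 0.2168 = 3.2520
Var(T) = ΣVar(i) + 2·Σcov = 7.691 + 2 × 3.2520 = 14.1950
α = (6/5)·(1 − 7.691/14.1950) = 0.550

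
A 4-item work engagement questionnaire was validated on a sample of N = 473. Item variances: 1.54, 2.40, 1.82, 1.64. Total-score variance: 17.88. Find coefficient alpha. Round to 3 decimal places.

Σσ²ᵢ = 1.54 + 2.40 + 1.82 + 1.64 = 7.40
α = (k/(k−1))·(1 − Σσ²ᵢ/Var(T)) = (4/3)·(1 − 7.40/17.88) = 0.782

coefficient alpha = 0.782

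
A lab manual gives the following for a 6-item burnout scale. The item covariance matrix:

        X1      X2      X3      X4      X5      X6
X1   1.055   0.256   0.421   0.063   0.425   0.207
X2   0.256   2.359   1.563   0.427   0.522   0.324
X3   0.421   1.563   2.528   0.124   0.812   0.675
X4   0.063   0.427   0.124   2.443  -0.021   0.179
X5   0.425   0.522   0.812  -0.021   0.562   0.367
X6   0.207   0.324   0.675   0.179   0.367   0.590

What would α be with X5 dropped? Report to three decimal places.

α = 0.607

Remaining items: X1, X2, X3, X4, X6 (k = 5).
ΣVar(i) = 1.055 + 2.359 + 2.528 + 2.443 + 0.590 = 8.975
σ²_T = 8.975 + 2 × 4.239 = 17.453
α (item deleted) = (5/4)·(1 − 8.975/17.453) = 0.607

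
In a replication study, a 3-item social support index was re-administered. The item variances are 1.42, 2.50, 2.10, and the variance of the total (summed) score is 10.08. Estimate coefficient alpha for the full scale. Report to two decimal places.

Σσᵢ² = 1.42 + 2.50 + 2.10 = 6.02
α = (k/(k−1))·(1 − Σσᵢ²/σ²_T) = (3/2)·(1 − 6.02/10.08) = 0.60

α = 0.60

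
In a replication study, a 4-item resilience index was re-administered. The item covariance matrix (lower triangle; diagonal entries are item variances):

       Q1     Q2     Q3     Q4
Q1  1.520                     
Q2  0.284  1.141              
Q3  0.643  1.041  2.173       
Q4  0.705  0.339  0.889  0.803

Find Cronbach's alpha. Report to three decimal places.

α = 0.774

Σσᵢ² = 1.520 + 1.141 + 2.173 + 0.803 = 5.637
Sum of the distinct covariances = 3.901
σ²_T = 5.637 + 2 × 3.901 = 13.439
α = (k/(k−1))·(1 − Σσᵢ²/σ²_T) = (4/3)·(1 − 5.637/13.439) = 0.774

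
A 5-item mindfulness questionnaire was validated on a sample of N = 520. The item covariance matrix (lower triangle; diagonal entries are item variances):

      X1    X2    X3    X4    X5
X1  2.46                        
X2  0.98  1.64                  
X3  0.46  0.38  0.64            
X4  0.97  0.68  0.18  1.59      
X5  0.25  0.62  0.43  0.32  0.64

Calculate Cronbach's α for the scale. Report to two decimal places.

sum of item variances = 2.46 + 1.64 + 0.64 + 1.59 + 0.64 = 6.97
Σ_{i<j} σ_ij = 5.27
σ²_total = 6.97 + 2 × 5.27 = 17.51
α = (k/(k−1))·(1 − sum of item variances/σ²_total) = (5/4)·(1 − 6.97/17.51) = 0.75

Cronbach's α = 0.75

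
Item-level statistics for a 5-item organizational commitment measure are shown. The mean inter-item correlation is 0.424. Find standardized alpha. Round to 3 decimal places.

standardized alpha = 0.786

Standardized α = k·r̄ / (1 + (k−1)·r̄) = 5 × 0.424 / (1 + 4 × 0.424)
  = 2.1200 / 2.6960 = 0.786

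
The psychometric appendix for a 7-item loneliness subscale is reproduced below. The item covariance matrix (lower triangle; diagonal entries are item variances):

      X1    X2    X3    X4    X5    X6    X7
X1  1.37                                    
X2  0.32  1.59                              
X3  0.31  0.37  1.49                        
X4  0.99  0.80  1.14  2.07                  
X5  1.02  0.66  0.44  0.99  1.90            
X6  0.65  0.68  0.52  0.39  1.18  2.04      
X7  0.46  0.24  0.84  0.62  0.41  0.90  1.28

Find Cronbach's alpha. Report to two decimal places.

α = 0.82

sum of item variances = 1.37 + 1.59 + 1.49 + 2.07 + 1.90 + 2.04 + 1.28 = 11.74
Sum of the distinct covariances = 13.93
total variance = 11.74 + 2 × 13.93 = 39.60
α = (k/(k−1))·(1 − sum of item variances/total variance) = (7/6)·(1 − 11.74/39.60) = 0.82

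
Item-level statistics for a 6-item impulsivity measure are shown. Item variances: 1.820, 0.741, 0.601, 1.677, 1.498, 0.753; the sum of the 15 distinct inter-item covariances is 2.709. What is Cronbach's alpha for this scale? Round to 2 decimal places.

ΣVar(i) = 1.820 + 0.741 + 0.601 + 1.677 + 1.498 + 0.753 = 7.090
Sum of distinct covariances = 2.709
total variance = ΣVar(i) + 2·Σcov = 7.090 + 2 × 2.709 = 12.508
α = (6/5)·(1 − 7.090/12.508) = 0.52

Cronbach's alpha = 0.52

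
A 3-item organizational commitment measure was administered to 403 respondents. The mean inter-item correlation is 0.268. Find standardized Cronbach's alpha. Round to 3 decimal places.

standardized Cronbach's alpha = 0.523

Standardized α = k·r̄ / (1 + (k−1)·r̄) = 3 × 0.268 / (1 + 2 × 0.268)
  = 0.8040 / 1.5360 = 0.523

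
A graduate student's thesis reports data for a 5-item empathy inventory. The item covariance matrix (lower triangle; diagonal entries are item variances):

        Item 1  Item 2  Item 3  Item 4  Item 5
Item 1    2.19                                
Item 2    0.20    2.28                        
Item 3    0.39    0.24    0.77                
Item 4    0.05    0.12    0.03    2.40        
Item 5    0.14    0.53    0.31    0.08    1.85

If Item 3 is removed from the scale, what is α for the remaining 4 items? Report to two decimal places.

Remaining items: Item 1, Item 2, Item 4, Item 5 (k = 4).
ΣVar(i) = 2.19 + 2.28 + 2.40 + 1.85 = 8.72
total variance = 8.72 + 2 × 1.12 = 10.96
α (item deleted) = (4/3)·(1 − 8.72/10.96) = 0.27

α = 0.27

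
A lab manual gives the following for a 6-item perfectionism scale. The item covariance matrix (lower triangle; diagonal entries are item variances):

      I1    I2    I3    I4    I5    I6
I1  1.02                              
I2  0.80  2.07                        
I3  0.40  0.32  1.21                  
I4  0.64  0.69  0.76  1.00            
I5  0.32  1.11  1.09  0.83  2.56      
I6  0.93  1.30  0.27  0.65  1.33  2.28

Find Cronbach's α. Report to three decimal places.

Cronbach's α = 0.831

Σσ²ᵢ = 1.02 + 2.07 + 1.21 + 1.00 + 2.56 + 2.28 = 10.14
Σ_{i<j} σ_ij = 11.44
Var(T) = 10.14 + 2 × 11.44 = 33.02
α = (k/(k−1))·(1 − Σσ²ᵢ/Var(T)) = (6/5)·(1 − 10.14/33.02) = 0.831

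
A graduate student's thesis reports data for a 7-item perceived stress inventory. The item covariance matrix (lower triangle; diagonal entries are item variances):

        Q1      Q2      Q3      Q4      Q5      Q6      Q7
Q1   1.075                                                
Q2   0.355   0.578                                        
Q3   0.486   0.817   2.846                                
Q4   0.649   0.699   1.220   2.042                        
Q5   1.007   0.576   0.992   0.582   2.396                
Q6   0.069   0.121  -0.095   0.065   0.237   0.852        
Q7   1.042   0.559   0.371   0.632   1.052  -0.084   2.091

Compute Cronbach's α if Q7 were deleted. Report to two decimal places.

Remaining items: Q1, Q2, Q3, Q4, Q5, Q6 (k = 6).
sum of item variances = 1.075 + 0.578 + 2.846 + 2.042 + 2.396 + 0.852 = 9.789
σ²_T = 9.789 + 2 × 7.780 = 25.349
α (item deleted) = (6/5)·(1 − 9.789/25.349) = 0.74

α = 0.74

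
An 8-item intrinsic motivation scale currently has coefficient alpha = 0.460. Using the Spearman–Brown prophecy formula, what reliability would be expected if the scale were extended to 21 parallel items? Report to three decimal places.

Length factor m = 21/8 = 2.6250
α' = m·α / (1 + (m−1)·α)
   = 21/8 × 0.460 / (1 + (21/8 − 1) × 0.460)
   = 1.2075 / 1.7475 = 0.691

predicted reliability = 0.691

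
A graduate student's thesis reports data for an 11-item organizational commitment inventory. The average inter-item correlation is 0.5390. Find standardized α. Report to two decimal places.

Standardized α = k·r̄ / (1 + (k−1)·r̄) = 11 × 0.5390 / (1 + 10 × 0.5390)
  = 5.9290 / 6.3900 = 0.93

standardized α = 0.93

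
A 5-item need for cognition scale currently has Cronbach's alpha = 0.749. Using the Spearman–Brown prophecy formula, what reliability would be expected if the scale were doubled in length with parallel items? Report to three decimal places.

Length factor m = 2
α' = m·α / (1 + (m−1)·α)
   = 2 × 0.749 / (1 + (2 − 1) × 0.749)
   = 1.4980 / 1.7490 = 0.856

predicted reliability = 0.856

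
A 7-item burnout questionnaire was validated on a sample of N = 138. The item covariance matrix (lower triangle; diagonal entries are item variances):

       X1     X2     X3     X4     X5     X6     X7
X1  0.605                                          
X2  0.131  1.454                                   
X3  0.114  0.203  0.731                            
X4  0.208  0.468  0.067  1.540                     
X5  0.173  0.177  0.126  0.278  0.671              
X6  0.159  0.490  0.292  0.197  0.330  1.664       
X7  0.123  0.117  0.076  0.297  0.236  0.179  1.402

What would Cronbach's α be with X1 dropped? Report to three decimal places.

Remaining items: X2, X3, X4, X5, X6, X7 (k = 6).
Σσᵢ² = 1.454 + 0.731 + 1.540 + 0.671 + 1.664 + 1.402 = 7.462
σ²_total = 7.462 + 2 × 3.533 = 14.528
α (item deleted) = (6/5)·(1 − 7.462/14.528) = 0.584

α = 0.584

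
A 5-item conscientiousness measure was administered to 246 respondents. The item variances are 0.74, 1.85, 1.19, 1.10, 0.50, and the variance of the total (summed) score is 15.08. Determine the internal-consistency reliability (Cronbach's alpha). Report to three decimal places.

Cronbach's alpha = 0.804

Σσᵢ² = 0.74 + 1.85 + 1.19 + 1.10 + 0.50 = 5.38
α = (k/(k−1))·(1 − Σσᵢ²/σ²_T) = (5/4)·(1 − 5.38/15.08) = 0.804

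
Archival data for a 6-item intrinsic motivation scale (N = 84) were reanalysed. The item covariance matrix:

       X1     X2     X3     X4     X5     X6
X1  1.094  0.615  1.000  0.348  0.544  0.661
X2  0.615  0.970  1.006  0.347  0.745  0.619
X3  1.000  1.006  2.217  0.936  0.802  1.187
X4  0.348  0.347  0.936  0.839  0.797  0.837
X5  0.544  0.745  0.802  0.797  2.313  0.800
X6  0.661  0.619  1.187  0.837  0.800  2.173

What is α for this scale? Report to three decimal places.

ΣVar(i) = 1.094 + 0.970 + 2.217 + 0.839 + 2.313 + 2.173 = 9.606
Σ_{i<j} σ_ij = 11.244
σ²_T = 9.606 + 2 × 11.244 = 32.094
α = (k/(k−1))·(1 − ΣVar(i)/σ²_T) = (6/5)·(1 − 9.606/32.094) = 0.841

α = 0.841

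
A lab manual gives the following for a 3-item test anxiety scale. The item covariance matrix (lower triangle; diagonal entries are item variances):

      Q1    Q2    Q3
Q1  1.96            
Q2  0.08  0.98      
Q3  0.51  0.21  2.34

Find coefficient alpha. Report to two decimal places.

coefficient alpha = 0.35

sum of item variances = 1.96 + 0.98 + 2.34 = 5.28
Σ_{i<j} σ_ij = 0.80
total variance = 5.28 + 2 × 0.80 = 6.88
α = (k/(k−1))·(1 − sum of item variances/total variance) = (3/2)·(1 − 5.28/6.88) = 0.35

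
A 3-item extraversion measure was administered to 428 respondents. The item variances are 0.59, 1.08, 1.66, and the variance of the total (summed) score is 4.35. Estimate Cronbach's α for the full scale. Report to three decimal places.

Cronbach's α = 0.352

sum of item variances = 0.59 + 1.08 + 1.66 = 3.33
α = (k/(k−1))·(1 − sum of item variances/Var(T)) = (3/2)·(1 − 3.33/4.35) = 0.352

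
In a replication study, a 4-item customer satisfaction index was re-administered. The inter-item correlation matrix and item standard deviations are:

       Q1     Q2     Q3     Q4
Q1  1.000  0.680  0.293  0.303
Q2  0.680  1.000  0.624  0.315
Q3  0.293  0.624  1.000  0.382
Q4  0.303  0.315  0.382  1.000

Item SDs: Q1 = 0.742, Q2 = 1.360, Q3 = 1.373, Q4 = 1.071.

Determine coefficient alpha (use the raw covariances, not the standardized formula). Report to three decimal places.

Σσ²ᵢ = 0.742² + 1.360² + 1.373² + 1.071² = 5.4323
Covariances σ_ij = r_ij · s_i · s_j:
  σ(Q1,Q2) = 0.680 × 0.742 × 1.360 = 0.6862
  σ(Q1,Q3) = 0.293 × 0.742 × 1.373 = 0.2985
  σ(Q1,Q4) = 0.303 × 0.742 × 1.071 = 0.2408
  σ(Q2,Q3) = 0.624 × 1.360 × 1.373 = 1.1652
  σ(Q2,Q4) = 0.315 × 1.360 × 1.071 = 0.4588
  σ(Q3,Q4) = 0.382 × 1.373 × 1.071 = 0.5617
σ²_T = Σσ²ᵢ + 2·Σσ_ij = 5.4323 + 2 × 3.4112 = 12.2547
α = (4/3)·(1 − 5.4323/12.2547) = 0.742

coefficient alpha = 0.742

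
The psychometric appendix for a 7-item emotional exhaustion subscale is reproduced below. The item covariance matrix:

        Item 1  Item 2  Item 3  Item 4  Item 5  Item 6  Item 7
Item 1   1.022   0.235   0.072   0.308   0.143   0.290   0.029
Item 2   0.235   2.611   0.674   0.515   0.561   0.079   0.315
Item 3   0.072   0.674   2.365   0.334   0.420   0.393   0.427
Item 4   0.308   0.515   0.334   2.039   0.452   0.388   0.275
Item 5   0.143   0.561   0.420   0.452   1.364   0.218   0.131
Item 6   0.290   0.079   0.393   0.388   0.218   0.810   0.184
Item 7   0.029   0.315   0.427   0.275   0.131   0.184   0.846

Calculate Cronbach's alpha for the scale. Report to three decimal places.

Cronbach's alpha = 0.628

Σσ²ᵢ = 1.022 + 2.611 + 2.365 + 2.039 + 1.364 + 0.810 + 0.846 = 11.057
Sum of off-diagonal covariances = 6.443
Var(T) = 11.057 + 2 × 6.443 = 23.943
α = (k/(k−1))·(1 − Σσ²ᵢ/Var(T)) = (7/6)·(1 − 11.057/23.943) = 0.628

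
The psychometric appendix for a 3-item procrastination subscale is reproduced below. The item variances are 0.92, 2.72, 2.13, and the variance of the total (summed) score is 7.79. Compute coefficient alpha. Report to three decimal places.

Σσᵢ² = 0.92 + 2.72 + 2.13 = 5.77
α = (k/(k−1))·(1 − Σσᵢ²/σ²_T) = (3/2)·(1 − 5.77/7.79) = 0.389

coefficient alpha = 0.389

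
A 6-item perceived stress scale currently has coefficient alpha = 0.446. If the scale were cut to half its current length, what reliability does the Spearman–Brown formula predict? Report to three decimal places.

Length factor m = 1/2
α' = m·α / (1 − (1−m)·α)
   = 1/2 × 0.446 / (1 − (1 − 1/2) × 0.446)
   = 0.2230 / 0.7770 = 0.287

predicted reliability = 0.287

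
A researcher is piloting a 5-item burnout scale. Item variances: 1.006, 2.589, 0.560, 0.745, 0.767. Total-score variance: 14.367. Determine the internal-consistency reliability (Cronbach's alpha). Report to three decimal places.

Cronbach's alpha = 0.757

Σσ²ᵢ = 1.006 + 2.589 + 0.560 + 0.745 + 0.767 = 5.667
α = (k/(k−1))·(1 − Σσ²ᵢ/total variance) = (5/4)·(1 − 5.667/14.367) = 0.757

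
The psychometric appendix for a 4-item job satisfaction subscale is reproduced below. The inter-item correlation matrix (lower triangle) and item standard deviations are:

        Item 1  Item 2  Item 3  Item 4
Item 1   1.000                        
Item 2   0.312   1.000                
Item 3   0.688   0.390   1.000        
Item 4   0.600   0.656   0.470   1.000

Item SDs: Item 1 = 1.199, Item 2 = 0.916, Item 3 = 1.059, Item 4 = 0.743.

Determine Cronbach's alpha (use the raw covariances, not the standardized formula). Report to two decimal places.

Σσ²ᵢ = 1.199² + 0.916² + 1.059² + 0.743² = 3.9502
Covariances σ_ij = r_ij · s_i · s_j:
  σ(Item 1,Item 2) = 0.312 × 1.199 × 0.916 = 0.3427
  σ(Item 1,Item 3) = 0.688 × 1.199 × 1.059 = 0.8736
  σ(Item 1,Item 4) = 0.600 × 1.199 × 0.743 = 0.5345
  σ(Item 2,Item 3) = 0.390 × 0.916 × 1.059 = 0.3783
  σ(Item 2,Item 4) = 0.656 × 0.916 × 0.743 = 0.4465
  σ(Item 3,Item 4) = 0.470 × 1.059 × 0.743 = 0.3698
σ²_T = Σσ²ᵢ + 2·Σσ_ij = 3.9502 + 2 × 2.9454 = 9.8410
α = (4/3)·(1 − 3.9502/9.8410) = 0.80

α = 0.80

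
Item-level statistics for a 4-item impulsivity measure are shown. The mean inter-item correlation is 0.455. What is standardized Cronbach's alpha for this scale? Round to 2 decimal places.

Standardized α = k·r̄ / (1 + (k−1)·r̄) = 4 × 0.455 / (1 + 3 × 0.455)
  = 1.8200 / 2.3650 = 0.77

α = 0.77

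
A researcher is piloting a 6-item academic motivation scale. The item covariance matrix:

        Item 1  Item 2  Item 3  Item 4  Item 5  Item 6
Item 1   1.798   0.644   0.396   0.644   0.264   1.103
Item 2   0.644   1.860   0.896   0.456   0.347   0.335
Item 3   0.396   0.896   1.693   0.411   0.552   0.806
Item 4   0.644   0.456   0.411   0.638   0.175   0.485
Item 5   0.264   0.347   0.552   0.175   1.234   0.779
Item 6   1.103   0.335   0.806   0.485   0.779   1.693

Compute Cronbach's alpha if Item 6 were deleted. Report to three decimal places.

Remaining items: Item 1, Item 2, Item 3, Item 4, Item 5 (k = 5).
sum of item variances = 1.798 + 1.860 + 1.693 + 0.638 + 1.234 = 7.223
Var(T) = 7.223 + 2 × 4.785 = 16.793
α (item deleted) = (5/4)·(1 − 7.223/16.793) = 0.712

α = 0.712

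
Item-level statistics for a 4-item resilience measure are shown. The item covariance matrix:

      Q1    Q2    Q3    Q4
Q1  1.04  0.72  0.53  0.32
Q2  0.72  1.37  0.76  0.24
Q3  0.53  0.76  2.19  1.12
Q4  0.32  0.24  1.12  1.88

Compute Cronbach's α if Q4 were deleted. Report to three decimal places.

Remaining items: Q1, Q2, Q3 (k = 3).
Σσ²ᵢ = 1.04 + 1.37 + 2.19 = 4.60
σ²_total = 4.60 + 2 × 2.01 = 8.62
α (item deleted) = (3/2)·(1 − 4.60/8.62) = 0.700

α = 0.700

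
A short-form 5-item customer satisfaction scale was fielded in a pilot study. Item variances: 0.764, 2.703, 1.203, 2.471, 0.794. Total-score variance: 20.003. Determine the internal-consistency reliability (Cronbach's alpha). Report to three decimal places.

Cronbach's alpha = 0.754

sum of item variances = 0.764 + 2.703 + 1.203 + 2.471 + 0.794 = 7.935
α = (k/(k−1))·(1 − sum of item variances/σ²_total) = (5/4)·(1 − 7.935/20.003) = 0.754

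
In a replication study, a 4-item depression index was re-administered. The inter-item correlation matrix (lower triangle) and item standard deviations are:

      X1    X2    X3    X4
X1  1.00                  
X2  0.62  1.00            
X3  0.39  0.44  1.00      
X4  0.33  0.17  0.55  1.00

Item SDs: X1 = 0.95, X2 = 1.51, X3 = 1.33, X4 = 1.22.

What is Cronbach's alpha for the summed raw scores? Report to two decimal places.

Σσ²ᵢ = 0.95² + 1.51² + 1.33² + 1.22² = 6.4399
Covariances σ_ij = r_ij · s_i · s_j:
  σ(X1,X2) = 0.62 × 0.95 × 1.51 = 0.8894
  σ(X1,X3) = 0.39 × 0.95 × 1.33 = 0.4928
  σ(X1,X4) = 0.33 × 0.95 × 1.22 = 0.3825
  σ(X2,X3) = 0.44 × 1.51 × 1.33 = 0.8837
  σ(X2,X4) = 0.17 × 1.51 × 1.22 = 0.3132
  σ(X3,X4) = 0.55 × 1.33 × 1.22 = 0.8924
σ²_T = Σσ²ᵢ + 2·Σσ_ij = 6.4399 + 2 × 3.8540 = 14.1479
α = (4/3)·(1 − 6.4399/14.1479) = 0.73

α = 0.73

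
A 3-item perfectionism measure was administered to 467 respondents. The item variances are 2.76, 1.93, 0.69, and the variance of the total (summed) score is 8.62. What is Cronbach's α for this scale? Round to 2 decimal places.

Σσ²ᵢ = 2.76 + 1.93 + 0.69 = 5.38
α = (k/(k−1))·(1 − Σσ²ᵢ/σ²_total) = (3/2)·(1 − 5.38/8.62) = 0.56

Cronbach's α = 0.56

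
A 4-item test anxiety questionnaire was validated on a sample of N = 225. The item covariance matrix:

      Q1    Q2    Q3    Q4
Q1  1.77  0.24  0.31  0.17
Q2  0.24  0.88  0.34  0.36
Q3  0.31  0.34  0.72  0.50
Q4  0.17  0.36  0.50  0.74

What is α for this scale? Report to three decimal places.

α = 0.644

sum of item variances = 1.77 + 0.88 + 0.72 + 0.74 = 4.11
Sum of the distinct covariances = 1.92
σ²_T = 4.11 + 2 × 1.92 = 7.95
α = (k/(k−1))·(1 − sum of item variances/σ²_T) = (4/3)·(1 − 4.11/7.95) = 0.644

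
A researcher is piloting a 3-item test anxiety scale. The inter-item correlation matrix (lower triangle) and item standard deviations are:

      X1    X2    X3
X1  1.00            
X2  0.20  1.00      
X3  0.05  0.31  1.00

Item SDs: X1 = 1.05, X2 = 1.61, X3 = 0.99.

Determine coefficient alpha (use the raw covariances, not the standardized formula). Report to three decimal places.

Σσ²ᵢ = 1.05² + 1.61² + 0.99² = 4.6747
Covariances σ_ij = r_ij · s_i · s_j:
  σ(X1,X2) = 0.20 × 1.05 × 1.61 = 0.3381
  σ(X1,X3) = 0.05 × 1.05 × 0.99 = 0.0520
  σ(X2,X3) = 0.31 × 1.61 × 0.99 = 0.4941
σ²_T = Σσ²ᵢ + 2·Σσ_ij = 4.6747 + 2 × 0.8842 = 6.4431
α = (3/2)·(1 − 4.6747/6.4431) = 0.412

coefficient alpha = 0.412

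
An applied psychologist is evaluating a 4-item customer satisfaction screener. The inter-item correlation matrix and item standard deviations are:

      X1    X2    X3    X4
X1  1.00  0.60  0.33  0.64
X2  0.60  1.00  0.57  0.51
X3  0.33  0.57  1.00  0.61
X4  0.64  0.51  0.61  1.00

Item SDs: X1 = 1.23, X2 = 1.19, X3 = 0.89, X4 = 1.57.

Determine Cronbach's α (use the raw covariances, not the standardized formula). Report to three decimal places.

Σσ²ᵢ = 1.23² + 1.19² + 0.89² + 1.57² = 6.1860
Covariances σ_ij = r_ij · s_i · s_j:
  σ(X1,X2) = 0.60 × 1.23 × 1.19 = 0.8782
  σ(X1,X3) = 0.33 × 1.23 × 0.89 = 0.3613
  σ(X1,X4) = 0.64 × 1.23 × 1.57 = 1.2359
  σ(X2,X3) = 0.57 × 1.19 × 0.89 = 0.6037
  σ(X2,X4) = 0.51 × 1.19 × 1.57 = 0.9528
  σ(X3,X4) = 0.61 × 0.89 × 1.57 = 0.8524
σ²_T = Σσ²ᵢ + 2·Σσ_ij = 6.1860 + 2 × 4.8843 = 15.9546
α = (4/3)·(1 − 6.1860/15.9546) = 0.816

α = 0.816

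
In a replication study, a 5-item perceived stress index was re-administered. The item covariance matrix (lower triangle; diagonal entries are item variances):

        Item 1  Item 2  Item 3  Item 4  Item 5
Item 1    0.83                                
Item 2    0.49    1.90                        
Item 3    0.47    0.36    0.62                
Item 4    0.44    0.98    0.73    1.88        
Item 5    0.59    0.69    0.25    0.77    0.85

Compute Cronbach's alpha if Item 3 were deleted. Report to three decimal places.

Remaining items: Item 1, Item 2, Item 4, Item 5 (k = 4).
Σσᵢ² = 0.83 + 1.90 + 1.88 + 0.85 = 5.46
σ²_T = 5.46 + 2 × 3.96 = 13.38
α (item deleted) = (4/3)·(1 − 5.46/13.38) = 0.789

α = 0.789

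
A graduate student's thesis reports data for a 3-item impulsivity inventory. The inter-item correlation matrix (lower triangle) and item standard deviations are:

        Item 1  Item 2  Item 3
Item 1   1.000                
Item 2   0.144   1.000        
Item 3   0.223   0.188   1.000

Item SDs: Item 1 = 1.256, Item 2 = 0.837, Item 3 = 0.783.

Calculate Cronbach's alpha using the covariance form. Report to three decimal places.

Cronbach's alpha = 0.382

Σσ²ᵢ = 1.256² + 0.837² + 0.783² = 2.8912
Covariances σ_ij = r_ij · s_i · s_j:
  σ(Item 1,Item 2) = 0.144 × 1.256 × 0.837 = 0.1514
  σ(Item 1,Item 3) = 0.223 × 1.256 × 0.783 = 0.2193
  σ(Item 2,Item 3) = 0.188 × 0.837 × 0.783 = 0.1232
σ²_T = Σσ²ᵢ + 2·Σσ_ij = 2.8912 + 2 × 0.4939 = 3.8790
α = (3/2)·(1 − 2.8912/3.8790) = 0.382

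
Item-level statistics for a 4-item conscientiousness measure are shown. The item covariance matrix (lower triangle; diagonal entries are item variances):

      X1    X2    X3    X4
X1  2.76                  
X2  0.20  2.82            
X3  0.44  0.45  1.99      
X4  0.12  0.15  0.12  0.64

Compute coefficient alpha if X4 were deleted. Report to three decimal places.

Remaining items: X1, X2, X3 (k = 3).
sum of item variances = 2.76 + 2.82 + 1.99 = 7.57
Var(T) = 7.57 + 2 × 1.09 = 9.75
α (item deleted) = (3/2)·(1 − 7.57/9.75) = 0.335

coefficient alpha = 0.335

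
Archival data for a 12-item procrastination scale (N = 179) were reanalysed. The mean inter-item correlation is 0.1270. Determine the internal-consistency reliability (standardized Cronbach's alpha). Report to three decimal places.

standardized Cronbach's alpha = 0.636

Standardized α = k·r̄ / (1 + (k−1)·r̄) = 12 × 0.1270 / (1 + 11 × 0.1270)
  = 1.5240 / 2.3970 = 0.636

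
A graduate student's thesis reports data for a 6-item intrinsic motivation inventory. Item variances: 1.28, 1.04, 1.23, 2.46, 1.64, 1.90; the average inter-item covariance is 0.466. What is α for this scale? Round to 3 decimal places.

α = 0.713

ΣVar(i) = 1.28 + 1.04 + 1.23 + 2.46 + 1.64 + 1.90 = 9.55
Sum of the 15 distinct covariances = 15 × 0.466 = 6.990
Var(T) = ΣVar(i) + 2·Σcov = 9.55 + 2 × 6.990 = 23.530
α = (6/5)·(1 − 9.55/23.530) = 0.713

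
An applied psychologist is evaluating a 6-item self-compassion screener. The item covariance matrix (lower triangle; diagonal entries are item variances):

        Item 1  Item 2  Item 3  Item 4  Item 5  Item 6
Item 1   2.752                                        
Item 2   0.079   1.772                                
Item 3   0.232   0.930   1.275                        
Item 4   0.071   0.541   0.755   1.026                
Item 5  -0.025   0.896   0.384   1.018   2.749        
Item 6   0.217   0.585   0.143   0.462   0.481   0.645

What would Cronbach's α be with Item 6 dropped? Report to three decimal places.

Remaining items: Item 1, Item 2, Item 3, Item 4, Item 5 (k = 5).
ΣVar(i) = 2.752 + 1.772 + 1.275 + 1.026 + 2.749 = 9.574
Var(T) = 9.574 + 2 × 4.881 = 19.336
α (item deleted) = (5/4)·(1 − 9.574/19.336) = 0.631

Cronbach's α = 0.631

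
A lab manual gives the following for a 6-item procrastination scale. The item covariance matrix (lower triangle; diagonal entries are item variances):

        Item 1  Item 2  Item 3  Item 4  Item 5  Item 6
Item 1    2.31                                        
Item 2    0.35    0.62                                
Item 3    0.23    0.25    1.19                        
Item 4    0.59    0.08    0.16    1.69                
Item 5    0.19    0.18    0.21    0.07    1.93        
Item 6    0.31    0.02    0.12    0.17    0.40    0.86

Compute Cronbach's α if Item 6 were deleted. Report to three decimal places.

Remaining items: Item 1, Item 2, Item 3, Item 4, Item 5 (k = 5).
sum of item variances = 2.31 + 0.62 + 1.19 + 1.69 + 1.93 = 7.74
Var(T) = 7.74 + 2 × 2.31 = 12.36
α (item deleted) = (5/4)·(1 − 7.74/12.36) = 0.467

Cronbach's α = 0.467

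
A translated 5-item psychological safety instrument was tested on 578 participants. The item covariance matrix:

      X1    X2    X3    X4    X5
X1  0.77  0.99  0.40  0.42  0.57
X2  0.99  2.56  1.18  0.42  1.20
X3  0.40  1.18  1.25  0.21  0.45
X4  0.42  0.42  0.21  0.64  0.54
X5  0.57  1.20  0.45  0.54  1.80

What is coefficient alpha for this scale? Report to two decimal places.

sum of item variances = 0.77 + 2.56 + 1.25 + 0.64 + 1.80 = 7.02
Sum of off-diagonal covariances = 6.38
σ²_total = 7.02 + 2 × 6.38 = 19.78
α = (k/(k−1))·(1 − sum of item variances/σ²_total) = (5/4)·(1 − 7.02/19.78) = 0.81

coefficient alpha = 0.81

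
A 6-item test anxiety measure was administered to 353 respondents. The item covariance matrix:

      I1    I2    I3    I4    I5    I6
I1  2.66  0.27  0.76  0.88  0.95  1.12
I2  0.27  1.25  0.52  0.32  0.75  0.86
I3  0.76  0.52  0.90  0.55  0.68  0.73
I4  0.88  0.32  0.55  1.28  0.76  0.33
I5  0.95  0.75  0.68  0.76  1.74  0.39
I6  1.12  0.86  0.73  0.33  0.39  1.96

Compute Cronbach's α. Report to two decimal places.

sum of item variances = 2.66 + 1.25 + 0.90 + 1.28 + 1.74 + 1.96 = 9.79
Sum of the distinct covariances = 9.87
Var(T) = 9.79 + 2 × 9.87 = 29.53
α = (k/(k−1))·(1 − sum of item variances/Var(T)) = (6/5)·(1 − 9.79/29.53) = 0.80

Cronbach's α = 0.80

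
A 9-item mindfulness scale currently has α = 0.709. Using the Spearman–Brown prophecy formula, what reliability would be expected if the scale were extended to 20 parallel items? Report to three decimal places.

predicted reliability = 0.844

Length factor m = 20/9 = 2.2222
α' = m·α / (1 + (m−1)·α)
   = 20/9 × 0.709 / (1 + (20/9 − 1) × 0.709)
   = 1.5756 / 1.8666 = 0.844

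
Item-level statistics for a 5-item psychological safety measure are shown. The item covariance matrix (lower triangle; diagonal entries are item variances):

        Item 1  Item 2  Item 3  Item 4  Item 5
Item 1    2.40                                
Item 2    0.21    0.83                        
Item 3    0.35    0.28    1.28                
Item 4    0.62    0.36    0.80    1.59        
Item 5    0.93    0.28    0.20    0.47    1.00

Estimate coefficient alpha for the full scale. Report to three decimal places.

α = 0.699

ΣVar(i) = 2.40 + 0.83 + 1.28 + 1.59 + 1.00 = 7.10
Sum of the distinct covariances = 4.50
total variance = 7.10 + 2 × 4.50 = 16.10
α = (k/(k−1))·(1 − ΣVar(i)/total variance) = (5/4)·(1 − 7.10/16.10) = 0.699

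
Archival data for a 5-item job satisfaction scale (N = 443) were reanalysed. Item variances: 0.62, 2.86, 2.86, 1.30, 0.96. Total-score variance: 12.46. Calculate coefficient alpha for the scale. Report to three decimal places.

Σσ²ᵢ = 0.62 + 2.86 + 2.86 + 1.30 + 0.96 = 8.60
α = (k/(k−1))·(1 − Σσ²ᵢ/total variance) = (5/4)·(1 − 8.60/12.46) = 0.387

α = 0.387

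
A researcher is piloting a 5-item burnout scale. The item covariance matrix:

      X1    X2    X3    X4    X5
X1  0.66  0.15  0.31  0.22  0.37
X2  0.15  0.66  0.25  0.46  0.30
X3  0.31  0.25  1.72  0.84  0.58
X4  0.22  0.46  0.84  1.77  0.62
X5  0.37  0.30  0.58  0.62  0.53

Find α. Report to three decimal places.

ΣVar(i) = 0.66 + 0.66 + 1.72 + 1.77 + 0.53 = 5.34
Σ_{i<j} σ_ij = 4.10
σ²_total = 5.34 + 2 × 4.10 = 13.54
α = (k/(k−1))·(1 − ΣVar(i)/σ²_total) = (5/4)·(1 − 5.34/13.54) = 0.757

α = 0.757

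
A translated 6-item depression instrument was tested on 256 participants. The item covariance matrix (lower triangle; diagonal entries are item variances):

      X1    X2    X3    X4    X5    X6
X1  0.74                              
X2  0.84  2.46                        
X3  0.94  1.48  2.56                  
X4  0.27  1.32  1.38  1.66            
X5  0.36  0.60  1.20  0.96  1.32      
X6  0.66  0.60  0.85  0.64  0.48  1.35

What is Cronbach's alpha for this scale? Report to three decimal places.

Cronbach's alpha = 0.857

sum of item variances = 0.74 + 2.46 + 2.56 + 1.66 + 1.32 + 1.35 = 10.09
Sum of the distinct covariances = 12.58
total variance = 10.09 + 2 × 12.58 = 35.25
α = (k/(k−1))·(1 − sum of item variances/total variance) = (6/5)·(1 − 10.09/35.25) = 0.857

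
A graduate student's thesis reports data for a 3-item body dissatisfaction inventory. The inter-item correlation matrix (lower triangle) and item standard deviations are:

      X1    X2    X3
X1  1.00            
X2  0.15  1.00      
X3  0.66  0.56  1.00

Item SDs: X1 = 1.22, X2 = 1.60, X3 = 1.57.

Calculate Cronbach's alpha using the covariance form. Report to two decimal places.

Σσ²ᵢ = 1.22² + 1.60² + 1.57² = 6.5133
Covariances σ_ij = r_ij · s_i · s_j:
  σ(X1,X2) = 0.15 × 1.22 × 1.60 = 0.2928
  σ(X1,X3) = 0.66 × 1.22 × 1.57 = 1.2642
  σ(X2,X3) = 0.56 × 1.60 × 1.57 = 1.4067
σ²_T = Σσ²ᵢ + 2·Σσ_ij = 6.5133 + 2 × 2.9637 = 12.4407
α = (3/2)·(1 − 6.5133/12.4407) = 0.71

Cronbach's alpha = 0.71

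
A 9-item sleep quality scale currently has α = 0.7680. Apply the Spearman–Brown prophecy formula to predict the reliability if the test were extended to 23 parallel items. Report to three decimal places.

predicted reliability = 0.894

Length factor m = 23/9 = 2.5556
α' = m·α / (1 + (m−1)·α)
   = 23/9 × 0.7680 / (1 + (23/9 − 1) × 0.7680)
   = 1.9627 / 2.1947 = 0.894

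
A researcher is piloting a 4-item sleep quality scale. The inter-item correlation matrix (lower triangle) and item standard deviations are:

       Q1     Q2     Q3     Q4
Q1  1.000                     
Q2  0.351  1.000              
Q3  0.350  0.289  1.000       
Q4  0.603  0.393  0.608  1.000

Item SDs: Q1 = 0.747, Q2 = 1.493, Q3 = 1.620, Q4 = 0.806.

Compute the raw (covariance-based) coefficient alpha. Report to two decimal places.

coefficient alpha = 0.68

Σσ²ᵢ = 0.747² + 1.493² + 1.620² + 0.806² = 6.0611
Covariances σ_ij = r_ij · s_i · s_j:
  σ(Q1,Q2) = 0.351 × 0.747 × 1.493 = 0.3915
  σ(Q1,Q3) = 0.350 × 0.747 × 1.620 = 0.4235
  σ(Q1,Q4) = 0.603 × 0.747 × 0.806 = 0.3631
  σ(Q2,Q3) = 0.289 × 1.493 × 1.620 = 0.6990
  σ(Q2,Q4) = 0.393 × 1.493 × 0.806 = 0.4729
  σ(Q3,Q4) = 0.608 × 1.620 × 0.806 = 0.7939
σ²_T = Σσ²ᵢ + 2·Σσ_ij = 6.0611 + 2 × 3.1439 = 12.3489
α = (4/3)·(1 − 6.0611/12.3489) = 0.68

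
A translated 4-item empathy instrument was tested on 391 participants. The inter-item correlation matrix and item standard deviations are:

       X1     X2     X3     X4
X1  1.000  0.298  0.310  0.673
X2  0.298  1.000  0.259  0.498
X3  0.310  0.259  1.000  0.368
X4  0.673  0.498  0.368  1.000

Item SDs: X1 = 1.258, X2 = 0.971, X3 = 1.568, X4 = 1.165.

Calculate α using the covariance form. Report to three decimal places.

α = 0.708

Σσ²ᵢ = 1.258² + 0.971² + 1.568² + 1.165² = 6.3413
Covariances σ_ij = r_ij · s_i · s_j:
  σ(X1,X2) = 0.298 × 1.258 × 0.971 = 0.3640
  σ(X1,X3) = 0.310 × 1.258 × 1.568 = 0.6115
  σ(X1,X4) = 0.673 × 1.258 × 1.165 = 0.9863
  σ(X2,X3) = 0.259 × 0.971 × 1.568 = 0.3943
  σ(X2,X4) = 0.498 × 0.971 × 1.165 = 0.5633
  σ(X3,X4) = 0.368 × 1.568 × 1.165 = 0.6722
σ²_T = Σσ²ᵢ + 2·Σσ_ij = 6.3413 + 2 × 3.5916 = 13.5245
α = (4/3)·(1 − 6.3413/13.5245) = 0.708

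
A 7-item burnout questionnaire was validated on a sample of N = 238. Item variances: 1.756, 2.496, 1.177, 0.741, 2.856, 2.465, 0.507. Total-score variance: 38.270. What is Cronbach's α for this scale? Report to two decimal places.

ΣVar(i) = 1.756 + 2.496 + 1.177 + 0.741 + 2.856 + 2.465 + 0.507 = 11.998
α = (k/(k−1))·(1 − ΣVar(i)/σ²_total) = (7/6)·(1 − 11.998/38.270) = 0.80

Cronbach's α = 0.80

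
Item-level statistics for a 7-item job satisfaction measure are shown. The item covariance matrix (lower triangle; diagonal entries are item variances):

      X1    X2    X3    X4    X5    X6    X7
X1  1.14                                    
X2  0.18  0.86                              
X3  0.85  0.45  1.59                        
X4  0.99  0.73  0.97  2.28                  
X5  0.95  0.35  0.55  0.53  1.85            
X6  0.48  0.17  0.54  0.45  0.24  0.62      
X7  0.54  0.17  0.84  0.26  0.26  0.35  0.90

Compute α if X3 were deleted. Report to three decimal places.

Remaining items: X1, X2, X4, X5, X6, X7 (k = 6).
sum of item variances = 1.14 + 0.86 + 2.28 + 1.85 + 0.62 + 0.90 = 7.65
σ²_T = 7.65 + 2 × 6.65 = 20.95
α (item deleted) = (6/5)·(1 − 7.65/20.95) = 0.762

α = 0.762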